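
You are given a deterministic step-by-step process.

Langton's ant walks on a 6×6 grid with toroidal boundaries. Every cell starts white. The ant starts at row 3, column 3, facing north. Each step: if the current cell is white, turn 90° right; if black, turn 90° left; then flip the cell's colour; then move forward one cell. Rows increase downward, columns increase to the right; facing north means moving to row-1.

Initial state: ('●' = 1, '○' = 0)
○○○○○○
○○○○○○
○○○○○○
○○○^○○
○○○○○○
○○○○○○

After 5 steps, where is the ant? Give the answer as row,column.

[0] ○○○○○○
○○○○○○
○○○○○○
○○○^○○
○○○○○○
○○○○○○
[1] ○○○○○○
○○○○○○
○○○○○○
○○○●>○
○○○○○○
○○○○○○
[2] ○○○○○○
○○○○○○
○○○○○○
○○○●●○
○○○○v○
○○○○○○
[3] ○○○○○○
○○○○○○
○○○○○○
○○○●●○
○○○<●○
○○○○○○
[4] ○○○○○○
○○○○○○
○○○○○○
○○○^●○
○○○●●○
○○○○○○
[5] ○○○○○○
○○○○○○
○○○○○○
○○<○●○
○○○●●○
○○○○○○

3,2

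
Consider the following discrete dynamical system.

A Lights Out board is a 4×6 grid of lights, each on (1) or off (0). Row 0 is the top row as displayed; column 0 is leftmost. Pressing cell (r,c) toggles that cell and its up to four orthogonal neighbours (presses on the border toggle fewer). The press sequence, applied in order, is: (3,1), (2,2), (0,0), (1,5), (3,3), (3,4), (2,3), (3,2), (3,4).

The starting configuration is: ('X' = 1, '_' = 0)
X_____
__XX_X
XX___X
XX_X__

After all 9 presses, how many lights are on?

11

gen 0: X_____
__XX_X
XX___X
XX_X__
gen 1: X_____
__XX_X
X____X
__XX__
gen 2: X_____
___X_X
XXXX_X
___X__
gen 3: _X____
X__X_X
XXXX_X
___X__
gen 4: _X___X
X__XX_
XXXX__
___X__
gen 5: _X___X
X__XX_
XXX___
__X_X_
gen 6: _X___X
X__XX_
XXX_X_
__XX_X
gen 7: _X___X
X___X_
XX_X__
__X__X
gen 8: _X___X
X___X_
XXXX__
_X_X_X
gen 9: _X___X
X___X_
XXXXX_
_X__X_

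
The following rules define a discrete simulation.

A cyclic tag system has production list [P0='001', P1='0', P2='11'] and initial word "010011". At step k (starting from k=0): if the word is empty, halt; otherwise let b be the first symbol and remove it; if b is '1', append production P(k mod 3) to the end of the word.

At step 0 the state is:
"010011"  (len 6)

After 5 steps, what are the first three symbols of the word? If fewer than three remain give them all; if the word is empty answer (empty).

100

0) "010011"  (len 6)
1) "10011"  (len 5)
2) "00110"  (len 5)
3) "0110"  (len 4)
4) "110"  (len 3)
5) "100"  (len 3)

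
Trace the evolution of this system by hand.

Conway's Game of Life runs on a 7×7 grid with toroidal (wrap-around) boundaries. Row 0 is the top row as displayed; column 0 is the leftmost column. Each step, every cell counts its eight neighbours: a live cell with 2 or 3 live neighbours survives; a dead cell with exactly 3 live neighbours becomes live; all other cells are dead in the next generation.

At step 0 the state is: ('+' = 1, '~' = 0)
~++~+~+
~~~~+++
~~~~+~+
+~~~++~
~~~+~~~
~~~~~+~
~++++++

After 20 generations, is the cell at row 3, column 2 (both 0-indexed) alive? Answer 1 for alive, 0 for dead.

0

[0] ~++~+~+
~~~~+++
~~~~+~+
+~~~++~
~~~+~~~
~~~~~+~
~++++++
[1] ~+~~~~~
~~~~+~+
+~~+~~~
~~~++++
~~~~~++
~~~~~++
~+~~~~+
[2] ~~~~~+~
+~~~~~~
+~~+~~~
+~~+~~~
+~~~~~~
~~~~~~~
~~~~~++
[3] ~~~~~+~
~~~~~~+
++~~~~+
++~~~~+
~~~~~~~
~~~~~~+
~~~~~++
[4] ~~~~~+~
~~~~~++
~+~~~+~
~+~~~~+
~~~~~~+
~~~~~++
~~~~~++
[5] ~~~~+~~
~~~~+++
~~~~~+~
~~~~~++
~~~~~~+
+~~~~~~
~~~~+~~
[6] ~~~++~~
~~~~+~+
~~~~~~~
~~~~~++
+~~~~++
~~~~~~~
~~~~~~~
[7] ~~~+++~
~~~+++~
~~~~~~+
+~~~~+~
+~~~~+~
~~~~~~+
~~~~~~~
[8] ~~~+~+~
~~~+~~+
~~~~~~+
+~~~~+~
+~~~~+~
~~~~~~+
~~~~++~
[9] ~~~+~++
~~~~+++
+~~~~++
+~~~~+~
+~~~~+~
~~~~+~+
~~~~+++
[10] +~~+~~~
~~~~~~~
+~~~~~~
++~~++~
+~~~++~
+~~~+~~
+~~+~~~
[11] ~~~~~~~
~~~~~~~
++~~~~+
++~~++~
+~~+~~~
++~+++~
++~++~+
[12] +~~~~~~
+~~~~~~
~+~~~++
~~+~++~
~~~+~~~
~~~~~+~
~+~+~~+
[13] ++~~~~+
++~~~~~
++~~+++
~~+++++
~~~+~+~
~~+~+~~
+~~~~~+
[14] ~~~~~~~
~~+~~~~
~~~~~~~
~++~~~~
~~~~~~+
~~~++++
~~~~~++
[15] ~~~~~~~
~~~~~~~
~++~~~~
~~~~~~~
+~+++~+
+~~~+~~
~~~~~~+
[16] ~~~~~~~
~~~~~~~
~~~~~~~
+~~~~~~
++~++++
++~~+~~
~~~~~~~
[17] ~~~~~~~
~~~~~~~
~~~~~~~
++~~++~
~~++++~
~++++~~
~~~~~~~
[18] ~~~~~~~
~~~~~~~
~~~~~~~
~++~~++
+~~~~~+
~+~~~+~
~~++~~~
[19] ~~~~~~~
~~~~~~~
~~~~~~~
~+~~~++
~~+~~~~
+++~~~+
~~+~~~~
[20] ~~~~~~~
~~~~~~~
~~~~~~~
~~~~~~~
~~+~~+~
+~++~~~
+~+~~~~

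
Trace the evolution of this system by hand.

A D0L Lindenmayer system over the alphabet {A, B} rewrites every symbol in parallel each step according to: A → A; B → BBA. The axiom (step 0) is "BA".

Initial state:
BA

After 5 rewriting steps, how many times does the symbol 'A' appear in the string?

32

step 0: BA
step 1: BBAA
step 2: BBABBAAA
step 3: BBABBAABBABBAAAA
step 4: BBABBAABBABBAAABBABBAABBABBAAAAA
step 5: BBABBAABBABBAAABBABBAABBABBAAAABBABBAABBABBAAABBABBAABBABBAAAAAA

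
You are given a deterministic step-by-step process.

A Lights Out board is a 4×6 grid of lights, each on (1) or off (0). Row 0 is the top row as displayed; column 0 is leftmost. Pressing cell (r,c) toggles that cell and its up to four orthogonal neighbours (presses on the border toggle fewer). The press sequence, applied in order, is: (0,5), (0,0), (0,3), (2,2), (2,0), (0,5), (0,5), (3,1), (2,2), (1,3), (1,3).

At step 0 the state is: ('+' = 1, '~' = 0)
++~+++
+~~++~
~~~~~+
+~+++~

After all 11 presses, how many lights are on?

11

[0] ++~+++
+~~++~
~~~~~+
+~+++~
[1] ++~+~~
+~~+++
~~~~~+
+~+++~
[2] ~~~+~~
~~~+++
~~~~~+
+~+++~
[3] ~~+~+~
~~~~++
~~~~~+
+~+++~
[4] ~~+~+~
~~+~++
~+++~+
+~~++~
[5] ~~+~+~
+~+~++
+~++~+
~~~++~
[6] ~~+~~+
+~+~+~
+~++~+
~~~++~
[7] ~~+~+~
+~+~++
+~++~+
~~~++~
[8] ~~+~+~
+~+~++
++++~+
+++++~
[9] ~~+~+~
+~~~++
+~~~~+
++~++~
[10] ~~+++~
+~++~+
+~~+~+
++~++~
[11] ~~+~+~
+~~~++
+~~~~+
++~++~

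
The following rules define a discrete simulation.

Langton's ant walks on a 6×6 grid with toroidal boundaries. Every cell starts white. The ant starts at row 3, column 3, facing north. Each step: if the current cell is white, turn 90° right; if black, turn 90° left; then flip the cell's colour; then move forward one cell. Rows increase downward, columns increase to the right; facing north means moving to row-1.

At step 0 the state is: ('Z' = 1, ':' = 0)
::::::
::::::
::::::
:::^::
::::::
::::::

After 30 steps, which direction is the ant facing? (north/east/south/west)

[0] ::::::
::::::
::::::
:::^::
::::::
::::::
[1] ::::::
::::::
::::::
:::Z>:
::::::
::::::
[2] ::::::
::::::
::::::
:::ZZ:
::::v:
::::::
[3] ::::::
::::::
::::::
:::ZZ:
:::<Z:
::::::
[4] ::::::
::::::
::::::
:::^Z:
:::ZZ:
::::::
[5] ::::::
::::::
::::::
::<:Z:
:::ZZ:
::::::
[6] ::::::
::::::
::^:::
::Z:Z:
:::ZZ:
::::::
[7] ::::::
::::::
::Z>::
::Z:Z:
:::ZZ:
::::::
[8] ::::::
::::::
::ZZ::
::ZvZ:
:::ZZ:
::::::
[9] ::::::
::::::
::ZZ::
::<ZZ:
:::ZZ:
::::::
[10] ::::::
::::::
::ZZ::
:::ZZ:
::vZZ:
::::::
[11] ::::::
::::::
::ZZ::
:::ZZ:
:<ZZZ:
::::::
[12] ::::::
::::::
::ZZ::
:^:ZZ:
:ZZZZ:
::::::
[13] ::::::
::::::
::ZZ::
:Z>ZZ:
:ZZZZ:
::::::
[14] ::::::
::::::
::ZZ::
:ZZZZ:
:ZvZZ:
::::::
[15] ::::::
::::::
::ZZ::
:ZZZZ:
:Z:>Z:
::::::
[16] ::::::
::::::
::ZZ::
:ZZ^Z:
:Z::Z:
::::::
[17] ::::::
::::::
::ZZ::
:Z<:Z:
:Z::Z:
::::::
[18] ::::::
::::::
::ZZ::
:Z::Z:
:Zv:Z:
::::::
[19] ::::::
::::::
::ZZ::
:Z::Z:
:<Z:Z:
::::::
[20] ::::::
::::::
::ZZ::
:Z::Z:
::Z:Z:
:v::::
[21] ::::::
::::::
::ZZ::
:Z::Z:
::Z:Z:
<Z::::
[22] ::::::
::::::
::ZZ::
:Z::Z:
^:Z:Z:
ZZ::::
[23] ::::::
::::::
::ZZ::
:Z::Z:
Z>Z:Z:
ZZ::::
[24] ::::::
::::::
::ZZ::
:Z::Z:
ZZZ:Z:
Zv::::
[25] ::::::
::::::
::ZZ::
:Z::Z:
ZZZ:Z:
Z:>:::
[26] ::v:::
::::::
::ZZ::
:Z::Z:
ZZZ:Z:
Z:Z:::
[27] :<Z:::
::::::
::ZZ::
:Z::Z:
ZZZ:Z:
Z:Z:::
[28] :ZZ:::
::::::
::ZZ::
:Z::Z:
ZZZ:Z:
Z^Z:::
[29] :ZZ:::
::::::
::ZZ::
:Z::Z:
ZZZ:Z:
ZZ>:::
[30] :ZZ:::
::::::
::ZZ::
:Z::Z:
ZZ^:Z:
ZZ::::

north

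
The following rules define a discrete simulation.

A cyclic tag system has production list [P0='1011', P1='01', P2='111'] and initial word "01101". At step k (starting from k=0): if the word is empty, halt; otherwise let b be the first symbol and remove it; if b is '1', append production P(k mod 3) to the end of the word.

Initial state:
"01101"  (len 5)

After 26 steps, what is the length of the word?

38

t=0: "01101"  (len 5)
t=1: "1101"  (len 4)
t=2: "10101"  (len 5)
t=3: "0101111"  (len 7)
t=4: "101111"  (len 6)
t=5: "0111101"  (len 7)
t=6: "111101"  (len 6)
t=7: "111011011"  (len 9)
t=8: "1101101101"  (len 10)
t=9: "101101101111"  (len 12)
t=10: "011011011111011"  (len 15)
t=11: "11011011111011"  (len 14)
t=12: "1011011111011111"  (len 16)
t=13: "0110111110111111011"  (len 19)
t=14: "110111110111111011"  (len 18)
t=15: "10111110111111011111"  (len 20)
t=16: "01111101111110111111011"  (len 23)
t=17: "1111101111110111111011"  (len 22)
t=18: "111101111110111111011111"  (len 24)
t=19: "111011111101111110111111011"  (len 27)
t=20: "1101111110111111011111101101"  (len 28)
t=21: "101111110111111011111101101111"  (len 30)
t=22: "011111101111110111111011011111011"  (len 33)
t=23: "11111101111110111111011011111011"  (len 32)
t=24: "1111101111110111111011011111011111"  (len 34)
t=25: "1111011111101111110110111110111111011"  (len 37)
t=26: "11101111110111111011011111011111101101"  (len 38)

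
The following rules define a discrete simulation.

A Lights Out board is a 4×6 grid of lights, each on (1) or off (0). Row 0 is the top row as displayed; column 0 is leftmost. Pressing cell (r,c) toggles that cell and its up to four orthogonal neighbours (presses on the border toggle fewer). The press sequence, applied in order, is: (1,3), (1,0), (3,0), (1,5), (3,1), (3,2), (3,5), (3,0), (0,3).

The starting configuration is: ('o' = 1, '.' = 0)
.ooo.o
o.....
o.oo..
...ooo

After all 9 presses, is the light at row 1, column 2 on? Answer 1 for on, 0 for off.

1

t=0: .ooo.o
o.....
o.oo..
...ooo
t=1: .oo..o
o.ooo.
o.o...
...ooo
t=2: ooo..o
.oooo.
..o...
...ooo
t=3: ooo..o
.oooo.
o.o...
oo.ooo
t=4: ooo...
.ooo.o
o.o..o
oo.ooo
t=5: ooo...
.ooo.o
ooo..o
..oooo
t=6: ooo...
.ooo.o
oo...o
.o..oo
t=7: ooo...
.ooo.o
oo....
.o....
t=8: ooo...
.ooo.o
.o....
o.....
t=9: oo.oo.
.oo..o
.o....
o.....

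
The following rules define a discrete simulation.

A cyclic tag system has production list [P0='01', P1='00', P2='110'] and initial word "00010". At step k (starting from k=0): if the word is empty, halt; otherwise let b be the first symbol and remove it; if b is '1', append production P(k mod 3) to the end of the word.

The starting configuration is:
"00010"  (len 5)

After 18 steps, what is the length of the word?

k=0  "00010"  (len 5)
k=1  "0010"  (len 4)
k=2  "010"  (len 3)
k=3  "10"  (len 2)
k=4  "001"  (len 3)
k=5  "01"  (len 2)
k=6  "1"  (len 1)
k=7  "01"  (len 2)
k=8  "1"  (len 1)
k=9  "110"  (len 3)
k=10  "1001"  (len 4)
k=11  "00100"  (len 5)
k=12  "0100"  (len 4)
k=13  "100"  (len 3)
k=14  "0000"  (len 4)
k=15  "000"  (len 3)
k=16  "00"  (len 2)
k=17  "0"  (len 1)
k=18  (halted — word empty)

0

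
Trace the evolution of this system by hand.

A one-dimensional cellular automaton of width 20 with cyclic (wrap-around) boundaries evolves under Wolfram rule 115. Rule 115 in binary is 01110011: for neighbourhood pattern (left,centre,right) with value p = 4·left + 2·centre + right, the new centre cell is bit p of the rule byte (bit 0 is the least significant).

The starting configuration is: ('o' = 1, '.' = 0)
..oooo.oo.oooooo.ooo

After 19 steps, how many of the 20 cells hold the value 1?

9

step 0: ..oooo.oo.oooooo.ooo
step 1: oo...oo.oo.....oo..o
step 2: .oooo.oo.oooooo.ooo.
step 3: o...oo.oo.....oo..oo
step 4: oooo.oo.oooooo.ooo..
step 5: ...oo.oo.....oo..ooo
step 6: ooo.oo.oooooo.ooo..o
step 7: ..oo.oo.....oo..ooo.
step 8: oo.oo.oooooo.ooo..oo
step 9: .oo.oo.....oo..ooo..
step 10: o.oo.oooooo.ooo..ooo
step 11: oo.oo.....oo..ooo...
step 12: .oo.oooooo.ooo..oooo
step 13: o.oo.....oo..ooo...o
step 14: oo.oooooo.ooo..oooo.
step 15: .oo.....oo..ooo...oo
step 16: o.oooooo.ooo..oooo.o
step 17: oo.....oo..ooo...oo.
step 18: .oooooo.ooo..oooo.oo
step 19: o.....oo..ooo...oo.o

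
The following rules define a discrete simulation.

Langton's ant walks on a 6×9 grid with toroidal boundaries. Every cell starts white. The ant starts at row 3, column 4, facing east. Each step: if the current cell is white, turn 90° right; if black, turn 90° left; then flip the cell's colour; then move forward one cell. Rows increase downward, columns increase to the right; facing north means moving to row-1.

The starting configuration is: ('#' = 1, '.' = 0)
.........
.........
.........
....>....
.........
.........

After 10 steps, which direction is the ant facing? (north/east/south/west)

west

[0] .........
.........
.........
....>....
.........
.........
[1] .........
.........
.........
....#....
....v....
.........
[2] .........
.........
.........
....#....
...<#....
.........
[3] .........
.........
.........
...^#....
...##....
.........
[4] .........
.........
.........
...#>....
...##....
.........
[5] .........
.........
....^....
...#.....
...##....
.........
[6] .........
.........
....#>...
...#.....
...##....
.........
[7] .........
.........
....##...
...#.v...
...##....
.........
[8] .........
.........
....##...
...#<#...
...##....
.........
[9] .........
.........
....^#...
...###...
...##....
.........
[10] .........
.........
...<.#...
...###...
...##....
.........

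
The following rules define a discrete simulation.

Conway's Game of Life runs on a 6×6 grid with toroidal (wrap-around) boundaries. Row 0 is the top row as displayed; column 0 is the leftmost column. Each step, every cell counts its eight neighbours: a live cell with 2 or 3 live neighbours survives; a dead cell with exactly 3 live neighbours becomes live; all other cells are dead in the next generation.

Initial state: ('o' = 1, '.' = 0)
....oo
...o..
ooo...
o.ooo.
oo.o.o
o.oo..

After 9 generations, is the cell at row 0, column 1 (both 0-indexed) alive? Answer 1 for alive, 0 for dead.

1

[0] ....oo
...o..
ooo...
o.ooo.
oo.o.o
o.oo..
[1] ..o.oo
oooooo
o...oo
....o.
......
..oo..
[2] ......
..o...
..o...
....o.
...o..
..ooo.
[3] ..o...
......
...o..
...o..
..o...
..ooo.
[4] ..o...
......
......
..oo..
..o.o.
.oo...
[5] .oo...
......
......
..oo..
......
.oo...
[6] .oo...
......
......
......
.o.o..
.oo...
[7] .oo...
......
......
......
.o....
o..o..
[8] .oo...
......
......
......
......
o.....
[9] .o....
......
......
......
......
.o....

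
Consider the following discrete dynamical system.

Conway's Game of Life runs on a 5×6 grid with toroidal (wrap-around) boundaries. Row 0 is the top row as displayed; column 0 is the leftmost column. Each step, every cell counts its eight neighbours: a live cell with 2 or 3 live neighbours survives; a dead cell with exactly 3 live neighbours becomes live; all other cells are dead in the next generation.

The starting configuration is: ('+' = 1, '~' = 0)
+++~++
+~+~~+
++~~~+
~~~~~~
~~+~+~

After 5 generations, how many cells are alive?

0) +++~++
+~+~~+
++~~~+
~~~~~~
~~+~+~
1) ~~+~+~
~~++~~
~+~~~+
++~~~+
+~+~+~
2) ~~+~++
~++++~
~+~~++
~~+~+~
+~+~+~
3) +~~~~~
~+~~~~
++~~~+
+~+~+~
~~+~+~
4) ~+~~~~
~+~~~+
~~+~~+
+~+~+~
~~~~~~
5) +~~~~~
~++~~~
~~++++
~+~+~+
~+~~~~

11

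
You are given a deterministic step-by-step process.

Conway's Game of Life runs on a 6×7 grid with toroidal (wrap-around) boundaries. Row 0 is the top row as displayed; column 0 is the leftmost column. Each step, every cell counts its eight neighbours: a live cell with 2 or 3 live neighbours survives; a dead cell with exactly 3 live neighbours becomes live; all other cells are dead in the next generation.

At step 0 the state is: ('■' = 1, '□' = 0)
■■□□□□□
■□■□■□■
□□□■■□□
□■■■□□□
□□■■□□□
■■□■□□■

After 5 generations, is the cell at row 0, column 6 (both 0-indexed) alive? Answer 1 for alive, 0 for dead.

t=0: ■■□□□□□
■□■□■□■
□□□■■□□
□■■■□□□
□□■■□□□
■■□■□□■
t=1: □□□■□■□
■□■□■■■
■□□□■■□
□■□□□□□
□□□□■□□
□□□■□□■
t=2: ■□■■□□□
■■□□□□□
■□□■■□□
□□□□■■□
□□□□□□□
□□□■□■□
t=3: ■□■■■□■
■□□□■□■
■■□■■■■
□□□■■■□
□□□□□■□
□□■■■□□
t=4: ■□■□□□■
□□□□□□□
□■■□□□□
■□■■□□□
□□■□□■□
□■■□□□■
t=5: ■□■□□□■
■□■□□□□
□■■■□□□
□□□■□□□
■□□□□□■
□□■■□■■

1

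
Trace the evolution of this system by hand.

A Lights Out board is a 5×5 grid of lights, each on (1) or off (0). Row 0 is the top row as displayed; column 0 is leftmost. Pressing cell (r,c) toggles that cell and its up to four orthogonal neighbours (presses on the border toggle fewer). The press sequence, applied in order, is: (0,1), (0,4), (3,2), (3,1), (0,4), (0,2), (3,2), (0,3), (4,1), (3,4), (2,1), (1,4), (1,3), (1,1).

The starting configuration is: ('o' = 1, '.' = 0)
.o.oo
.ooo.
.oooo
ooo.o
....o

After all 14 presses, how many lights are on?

9

k=0  .o.oo
.ooo.
.oooo
ooo.o
....o
k=1  o.ooo
..oo.
.oooo
ooo.o
....o
k=2  o.o..
..ooo
.oooo
ooo.o
....o
k=3  o.o..
..ooo
.o.oo
o..oo
..o.o
k=4  o.o..
..ooo
...oo
.oooo
.oo.o
k=5  o.ooo
..oo.
...oo
.oooo
.oo.o
k=6  oo..o
...o.
...oo
.oooo
.oo.o
k=7  oo..o
...o.
..ooo
....o
.o..o
k=8  oooo.
.....
..ooo
....o
.o..o
k=9  oooo.
.....
..ooo
.o..o
o.o.o
k=10  oooo.
.....
..oo.
.o.o.
o.o..
k=11  oooo.
.o...
oo.o.
...o.
o.o..
k=12  ooooo
.o.oo
oo.oo
...o.
o.o..
k=13  ooo.o
.oo..
oo..o
...o.
o.o..
k=14  o.o.o
o....
o...o
...o.
o.o..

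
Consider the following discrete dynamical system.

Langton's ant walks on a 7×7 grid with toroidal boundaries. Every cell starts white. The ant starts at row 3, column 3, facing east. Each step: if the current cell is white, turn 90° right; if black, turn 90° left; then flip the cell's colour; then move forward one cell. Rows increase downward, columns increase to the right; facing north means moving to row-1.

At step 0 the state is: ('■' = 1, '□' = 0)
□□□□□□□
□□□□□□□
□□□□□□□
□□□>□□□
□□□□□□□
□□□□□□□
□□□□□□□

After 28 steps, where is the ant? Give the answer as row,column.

k=0  □□□□□□□
□□□□□□□
□□□□□□□
□□□>□□□
□□□□□□□
□□□□□□□
□□□□□□□
k=1  □□□□□□□
□□□□□□□
□□□□□□□
□□□■□□□
□□□v□□□
□□□□□□□
□□□□□□□
k=2  □□□□□□□
□□□□□□□
□□□□□□□
□□□■□□□
□□<■□□□
□□□□□□□
□□□□□□□
k=3  □□□□□□□
□□□□□□□
□□□□□□□
□□^■□□□
□□■■□□□
□□□□□□□
□□□□□□□
k=4  □□□□□□□
□□□□□□□
□□□□□□□
□□■>□□□
□□■■□□□
□□□□□□□
□□□□□□□
k=5  □□□□□□□
□□□□□□□
□□□^□□□
□□■□□□□
□□■■□□□
□□□□□□□
□□□□□□□
k=6  □□□□□□□
□□□□□□□
□□□■>□□
□□■□□□□
□□■■□□□
□□□□□□□
□□□□□□□
k=7  □□□□□□□
□□□□□□□
□□□■■□□
□□■□v□□
□□■■□□□
□□□□□□□
□□□□□□□
k=8  □□□□□□□
□□□□□□□
□□□■■□□
□□■<■□□
□□■■□□□
□□□□□□□
□□□□□□□
k=9  □□□□□□□
□□□□□□□
□□□^■□□
□□■■■□□
□□■■□□□
□□□□□□□
□□□□□□□
k=10  □□□□□□□
□□□□□□□
□□<□■□□
□□■■■□□
□□■■□□□
□□□□□□□
□□□□□□□
k=11  □□□□□□□
□□^□□□□
□□■□■□□
□□■■■□□
□□■■□□□
□□□□□□□
□□□□□□□
k=12  □□□□□□□
□□■>□□□
□□■□■□□
□□■■■□□
□□■■□□□
□□□□□□□
□□□□□□□
k=13  □□□□□□□
□□■■□□□
□□■v■□□
□□■■■□□
□□■■□□□
□□□□□□□
□□□□□□□
k=14  □□□□□□□
□□■■□□□
□□<■■□□
□□■■■□□
□□■■□□□
□□□□□□□
□□□□□□□
k=15  □□□□□□□
□□■■□□□
□□□■■□□
□□v■■□□
□□■■□□□
□□□□□□□
□□□□□□□
k=16  □□□□□□□
□□■■□□□
□□□■■□□
□□□>■□□
□□■■□□□
□□□□□□□
□□□□□□□
k=17  □□□□□□□
□□■■□□□
□□□^■□□
□□□□■□□
□□■■□□□
□□□□□□□
□□□□□□□
k=18  □□□□□□□
□□■■□□□
□□<□■□□
□□□□■□□
□□■■□□□
□□□□□□□
□□□□□□□
k=19  □□□□□□□
□□^■□□□
□□■□■□□
□□□□■□□
□□■■□□□
□□□□□□□
□□□□□□□
k=20  □□□□□□□
□<□■□□□
□□■□■□□
□□□□■□□
□□■■□□□
□□□□□□□
□□□□□□□
k=21  □^□□□□□
□■□■□□□
□□■□■□□
□□□□■□□
□□■■□□□
□□□□□□□
□□□□□□□
k=22  □■>□□□□
□■□■□□□
□□■□■□□
□□□□■□□
□□■■□□□
□□□□□□□
□□□□□□□
k=23  □■■□□□□
□■v■□□□
□□■□■□□
□□□□■□□
□□■■□□□
□□□□□□□
□□□□□□□
k=24  □■■□□□□
□<■■□□□
□□■□■□□
□□□□■□□
□□■■□□□
□□□□□□□
□□□□□□□
k=25  □■■□□□□
□□■■□□□
□v■□■□□
□□□□■□□
□□■■□□□
□□□□□□□
□□□□□□□
k=26  □■■□□□□
□□■■□□□
<■■□■□□
□□□□■□□
□□■■□□□
□□□□□□□
□□□□□□□
k=27  □■■□□□□
^□■■□□□
■■■□■□□
□□□□■□□
□□■■□□□
□□□□□□□
□□□□□□□
k=28  □■■□□□□
■>■■□□□
■■■□■□□
□□□□■□□
□□■■□□□
□□□□□□□
□□□□□□□

1,1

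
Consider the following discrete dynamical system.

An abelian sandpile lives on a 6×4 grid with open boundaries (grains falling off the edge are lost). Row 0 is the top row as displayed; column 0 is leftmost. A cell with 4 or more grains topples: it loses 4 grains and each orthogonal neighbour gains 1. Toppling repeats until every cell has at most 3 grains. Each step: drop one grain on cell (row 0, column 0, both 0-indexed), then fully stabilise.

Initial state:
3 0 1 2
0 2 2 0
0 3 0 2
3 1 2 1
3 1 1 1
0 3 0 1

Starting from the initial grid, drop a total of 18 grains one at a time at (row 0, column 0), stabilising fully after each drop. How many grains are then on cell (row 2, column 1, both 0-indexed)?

0

t=0: 3 0 1 2
0 2 2 0
0 3 0 2
3 1 2 1
3 1 1 1
0 3 0 1
t=1: 0 1 1 2
1 2 2 0
0 3 0 2
3 1 2 1
3 1 1 1
0 3 0 1
t=2: 1 1 1 2
1 2 2 0
0 3 0 2
3 1 2 1
3 1 1 1
0 3 0 1
t=3: 2 1 1 2
1 2 2 0
0 3 0 2
3 1 2 1
3 1 1 1
0 3 0 1
t=4: 3 1 1 2
1 2 2 0
0 3 0 2
3 1 2 1
3 1 1 1
0 3 0 1
t=5: 0 2 1 2
2 2 2 0
0 3 0 2
3 1 2 1
3 1 1 1
0 3 0 1
t=6: 1 2 1 2
2 2 2 0
0 3 0 2
3 1 2 1
3 1 1 1
0 3 0 1
t=7: 2 2 1 2
2 2 2 0
0 3 0 2
3 1 2 1
3 1 1 1
0 3 0 1
t=8: 3 2 1 2
2 2 2 0
0 3 0 2
3 1 2 1
3 1 1 1
0 3 0 1
t=9: 0 3 1 2
3 2 2 0
0 3 0 2
3 1 2 1
3 1 1 1
0 3 0 1
t=10: 1 3 1 2
3 2 2 0
0 3 0 2
3 1 2 1
3 1 1 1
0 3 0 1
t=11: 2 3 1 2
3 2 2 0
0 3 0 2
3 1 2 1
3 1 1 1
0 3 0 1
t=12: 3 3 1 2
3 2 2 0
0 3 0 2
3 1 2 1
3 1 1 1
0 3 0 1
t=13: 2 1 2 2
1 1 3 0
2 0 1 2
3 2 2 1
3 1 1 1
0 3 0 1
t=14: 3 1 2 2
1 1 3 0
2 0 1 2
3 2 2 1
3 1 1 1
0 3 0 1
t=15: 0 2 2 2
2 1 3 0
2 0 1 2
3 2 2 1
3 1 1 1
0 3 0 1
t=16: 1 2 2 2
2 1 3 0
2 0 1 2
3 2 2 1
3 1 1 1
0 3 0 1
t=17: 2 2 2 2
2 1 3 0
2 0 1 2
3 2 2 1
3 1 1 1
0 3 0 1
t=18: 3 2 2 2
2 1 3 0
2 0 1 2
3 2 2 1
3 1 1 1
0 3 0 1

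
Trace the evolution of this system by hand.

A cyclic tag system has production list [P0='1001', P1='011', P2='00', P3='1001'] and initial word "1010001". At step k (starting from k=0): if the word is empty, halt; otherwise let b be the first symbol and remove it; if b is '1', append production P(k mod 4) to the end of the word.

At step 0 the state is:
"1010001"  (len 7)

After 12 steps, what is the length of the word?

9

[0] "1010001"  (len 7)
[1] "0100011001"  (len 10)
[2] "100011001"  (len 9)
[3] "0001100100"  (len 10)
[4] "001100100"  (len 9)
[5] "01100100"  (len 8)
[6] "1100100"  (len 7)
[7] "10010000"  (len 8)
[8] "00100001001"  (len 11)
[9] "0100001001"  (len 10)
[10] "100001001"  (len 9)
[11] "0000100100"  (len 10)
[12] "000100100"  (len 9)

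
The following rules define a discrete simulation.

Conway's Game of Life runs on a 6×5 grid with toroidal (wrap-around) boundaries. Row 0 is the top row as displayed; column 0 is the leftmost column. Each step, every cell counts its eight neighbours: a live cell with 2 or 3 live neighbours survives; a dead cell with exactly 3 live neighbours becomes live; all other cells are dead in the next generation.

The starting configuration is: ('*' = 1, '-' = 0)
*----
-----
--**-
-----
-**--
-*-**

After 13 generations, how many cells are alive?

[0] *----
-----
--**-
-----
-**--
-*-**
[1] *---*
-----
-----
-*-*-
****-
-*-**
[2] *--**
-----
-----
**-**
-----
-----
[3] ----*
----*
*---*
*---*
*---*
----*
[4] *--**
---**
---*-
-*-*-
---*-
---**
[5] *-*--
*-*--
---*-
---**
---*-
*-*--
[6] *-***
--***
--**-
--***
--**-
--***
[7] *----
*----
-*---
-*--*
-*---
*----
[8] **--*
**---
-*---
-**--
-*---
**---
[9] --*-*
--*-*
-----
***--
-----
--*-*
[10] ***-*
-----
*-**-
-*---
*-**-
-----
[11] **---
-----
-**--
*----
-**--
-----
[12] -----
*-*--
-*---
*----
-*---
*-*--
[13] -----
-*---
**---
**---
**---
-*---

8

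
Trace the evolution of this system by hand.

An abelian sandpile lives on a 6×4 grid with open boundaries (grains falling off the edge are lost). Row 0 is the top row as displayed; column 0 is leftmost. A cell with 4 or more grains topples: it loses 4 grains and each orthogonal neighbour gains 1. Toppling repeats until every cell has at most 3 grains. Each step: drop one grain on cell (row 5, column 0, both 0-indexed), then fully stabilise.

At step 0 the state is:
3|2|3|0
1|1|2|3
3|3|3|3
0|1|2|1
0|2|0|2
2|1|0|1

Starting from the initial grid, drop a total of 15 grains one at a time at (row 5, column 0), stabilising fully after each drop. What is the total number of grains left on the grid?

44

step 0: 3|2|3|0
1|1|2|3
3|3|3|3
0|1|2|1
0|2|0|2
2|1|0|1
step 1: 3|2|3|0
1|1|2|3
3|3|3|3
0|1|2|1
0|2|0|2
3|1|0|1
step 2: 3|2|3|0
1|1|2|3
3|3|3|3
0|1|2|1
1|2|0|2
0|2|0|1
step 3: 3|2|3|0
1|1|2|3
3|3|3|3
0|1|2|1
1|2|0|2
1|2|0|1
step 4: 3|2|3|0
1|1|2|3
3|3|3|3
0|1|2|1
1|2|0|2
2|2|0|1
step 5: 3|2|3|0
1|1|2|3
3|3|3|3
0|1|2|1
1|2|0|2
3|2|0|1
step 6: 3|2|3|0
1|1|2|3
3|3|3|3
0|1|2|1
2|2|0|2
0|3|0|1
step 7: 3|2|3|0
1|1|2|3
3|3|3|3
0|1|2|1
2|2|0|2
1|3|0|1
step 8: 3|2|3|0
1|1|2|3
3|3|3|3
0|1|2|1
2|2|0|2
2|3|0|1
step 9: 3|2|3|0
1|1|2|3
3|3|3|3
0|1|2|1
2|2|0|2
3|3|0|1
step 10: 3|2|3|0
1|1|2|3
3|3|3|3
0|1|2|1
3|3|0|2
1|0|1|1
step 11: 3|2|3|0
1|1|2|3
3|3|3|3
0|1|2|1
3|3|0|2
2|0|1|1
step 12: 3|2|3|0
1|1|2|3
3|3|3|3
0|1|2|1
3|3|0|2
3|0|1|1
step 13: 3|2|3|0
1|1|2|3
3|3|3|3
1|2|2|1
1|0|1|2
1|2|1|1
step 14: 3|2|3|0
1|1|2|3
3|3|3|3
1|2|2|1
1|0|1|2
2|2|1|1
step 15: 3|2|3|0
1|1|2|3
3|3|3|3
1|2|2|1
1|0|1|2
3|2|1|1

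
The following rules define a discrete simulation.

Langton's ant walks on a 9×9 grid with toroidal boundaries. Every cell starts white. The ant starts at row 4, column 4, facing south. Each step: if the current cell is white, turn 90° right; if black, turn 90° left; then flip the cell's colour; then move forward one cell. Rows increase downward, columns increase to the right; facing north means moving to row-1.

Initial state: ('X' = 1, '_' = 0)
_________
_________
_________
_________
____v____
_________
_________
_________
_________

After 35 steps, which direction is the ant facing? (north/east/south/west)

k=0  _________
_________
_________
_________
____v____
_________
_________
_________
_________
k=1  _________
_________
_________
_________
___<X____
_________
_________
_________
_________
k=2  _________
_________
_________
___^_____
___XX____
_________
_________
_________
_________
k=3  _________
_________
_________
___X>____
___XX____
_________
_________
_________
_________
k=4  _________
_________
_________
___XX____
___Xv____
_________
_________
_________
_________
k=5  _________
_________
_________
___XX____
___X_>___
_________
_________
_________
_________
k=6  _________
_________
_________
___XX____
___X_X___
_____v___
_________
_________
_________
k=7  _________
_________
_________
___XX____
___X_X___
____<X___
_________
_________
_________
k=8  _________
_________
_________
___XX____
___X^X___
____XX___
_________
_________
_________
k=9  _________
_________
_________
___XX____
___XX>___
____XX___
_________
_________
_________
k=10  _________
_________
_________
___XX^___
___XX____
____XX___
_________
_________
_________
k=11  _________
_________
_________
___XXX>__
___XX____
____XX___
_________
_________
_________
k=12  _________
_________
_________
___XXXX__
___XX_v__
____XX___
_________
_________
_________
k=13  _________
_________
_________
___XXXX__
___XX<X__
____XX___
_________
_________
_________
k=14  _________
_________
_________
___XX^X__
___XXXX__
____XX___
_________
_________
_________
k=15  _________
_________
_________
___X<_X__
___XXXX__
____XX___
_________
_________
_________
k=16  _________
_________
_________
___X__X__
___XvXX__
____XX___
_________
_________
_________
k=17  _________
_________
_________
___X__X__
___X_>X__
____XX___
_________
_________
_________
k=18  _________
_________
_________
___X_^X__
___X__X__
____XX___
_________
_________
_________
k=19  _________
_________
_________
___X_X>__
___X__X__
____XX___
_________
_________
_________
k=20  _________
_________
______^__
___X_X___
___X__X__
____XX___
_________
_________
_________
k=21  _________
_________
______X>_
___X_X___
___X__X__
____XX___
_________
_________
_________
k=22  _________
_________
______XX_
___X_X_v_
___X__X__
____XX___
_________
_________
_________
k=23  _________
_________
______XX_
___X_X<X_
___X__X__
____XX___
_________
_________
_________
k=24  _________
_________
______^X_
___X_XXX_
___X__X__
____XX___
_________
_________
_________
k=25  _________
_________
_____<_X_
___X_XXX_
___X__X__
____XX___
_________
_________
_________
k=26  _________
_____^___
_____X_X_
___X_XXX_
___X__X__
____XX___
_________
_________
_________
k=27  _________
_____X>__
_____X_X_
___X_XXX_
___X__X__
____XX___
_________
_________
_________
k=28  _________
_____XX__
_____XvX_
___X_XXX_
___X__X__
____XX___
_________
_________
_________
k=29  _________
_____XX__
_____<XX_
___X_XXX_
___X__X__
____XX___
_________
_________
_________
k=30  _________
_____XX__
______XX_
___X_vXX_
___X__X__
____XX___
_________
_________
_________
k=31  _________
_____XX__
______XX_
___X__>X_
___X__X__
____XX___
_________
_________
_________
k=32  _________
_____XX__
______^X_
___X___X_
___X__X__
____XX___
_________
_________
_________
k=33  _________
_____XX__
_____<_X_
___X___X_
___X__X__
____XX___
_________
_________
_________
k=34  _________
_____^X__
_____X_X_
___X___X_
___X__X__
____XX___
_________
_________
_________
k=35  _________
____<_X__
_____X_X_
___X___X_
___X__X__
____XX___
_________
_________
_________

west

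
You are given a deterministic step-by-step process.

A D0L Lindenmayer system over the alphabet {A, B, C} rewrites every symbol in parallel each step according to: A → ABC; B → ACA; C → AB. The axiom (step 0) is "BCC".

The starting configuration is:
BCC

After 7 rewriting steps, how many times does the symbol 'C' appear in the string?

k=0  BCC
k=1  ACAABAB
k=2  ABCABABCABCACAABCACA
k=3  ABCACAABABCACAABCACAABABCACAABABCABABCABCACAABABCABABC
k=4  ABCACAABABCABABCABCACAABCACAABABCABABCABCACAABABCABABCABCA…ABCACAABCACAABABCACAABABCABABCABCACAABCACAABABCACAABCACAAB  (len 148)
k=5  ABCACAABABCABABCABCACAABCACAABABCACAABCACAABABCACAABABCABA…CACAABABCABABCABCACAABCACAABABCABABCABCACAABABCABABCABCACA  (len 404)
k=6  ABCACAABABCABABCABCACAABCACAABABCACAABCACAABABCACAABABCABA…CACAABABCABABCABCACAABCACAABABCACAABCACAABABCACAABABCABABC  (len 1104)
k=7  ABCACAABABCABABCABCACAABCACAABABCACAABCACAABABCACAABABCABA…ABCABABCABCACAABCACAABABCABABCABCACAABCACAABABCACAABCACAAB  (len 3016)

808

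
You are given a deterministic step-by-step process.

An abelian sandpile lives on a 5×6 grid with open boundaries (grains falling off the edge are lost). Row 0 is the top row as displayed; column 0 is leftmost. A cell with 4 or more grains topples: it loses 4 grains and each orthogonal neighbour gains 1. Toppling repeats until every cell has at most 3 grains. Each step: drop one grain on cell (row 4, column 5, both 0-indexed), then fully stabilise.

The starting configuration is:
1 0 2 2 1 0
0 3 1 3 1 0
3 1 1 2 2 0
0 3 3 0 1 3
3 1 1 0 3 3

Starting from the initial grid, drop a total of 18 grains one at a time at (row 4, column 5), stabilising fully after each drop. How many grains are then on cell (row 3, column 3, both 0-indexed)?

step 0: 1 0 2 2 1 0
0 3 1 3 1 0
3 1 1 2 2 0
0 3 3 0 1 3
3 1 1 0 3 3
step 1: 1 0 2 2 1 0
0 3 1 3 1 0
3 1 1 2 2 1
0 3 3 0 3 0
3 1 1 1 0 2
step 2: 1 0 2 2 1 0
0 3 1 3 1 0
3 1 1 2 2 1
0 3 3 0 3 0
3 1 1 1 0 3
step 3: 1 0 2 2 1 0
0 3 1 3 1 0
3 1 1 2 2 1
0 3 3 0 3 1
3 1 1 1 1 0
step 4: 1 0 2 2 1 0
0 3 1 3 1 0
3 1 1 2 2 1
0 3 3 0 3 1
3 1 1 1 1 1
step 5: 1 0 2 2 1 0
0 3 1 3 1 0
3 1 1 2 2 1
0 3 3 0 3 1
3 1 1 1 1 2
step 6: 1 0 2 2 1 0
0 3 1 3 1 0
3 1 1 2 2 1
0 3 3 0 3 1
3 1 1 1 1 3
step 7: 1 0 2 2 1 0
0 3 1 3 1 0
3 1 1 2 2 1
0 3 3 0 3 2
3 1 1 1 2 0
step 8: 1 0 2 2 1 0
0 3 1 3 1 0
3 1 1 2 2 1
0 3 3 0 3 2
3 1 1 1 2 1
step 9: 1 0 2 2 1 0
0 3 1 3 1 0
3 1 1 2 2 1
0 3 3 0 3 2
3 1 1 1 2 2
step 10: 1 0 2 2 1 0
0 3 1 3 1 0
3 1 1 2 2 1
0 3 3 0 3 2
3 1 1 1 2 3
step 11: 1 0 2 2 1 0
0 3 1 3 1 0
3 1 1 2 2 1
0 3 3 0 3 3
3 1 1 1 3 0
step 12: 1 0 2 2 1 0
0 3 1 3 1 0
3 1 1 2 2 1
0 3 3 0 3 3
3 1 1 1 3 1
step 13: 1 0 2 2 1 0
0 3 1 3 1 0
3 1 1 2 2 1
0 3 3 0 3 3
3 1 1 1 3 2
step 14: 1 0 2 2 1 0
0 3 1 3 1 0
3 1 1 2 2 1
0 3 3 0 3 3
3 1 1 1 3 3
step 15: 1 0 2 2 1 0
0 3 1 3 1 0
3 1 1 2 3 2
0 3 3 1 1 1
3 1 1 2 1 2
step 16: 1 0 2 2 1 0
0 3 1 3 1 0
3 1 1 2 3 2
0 3 3 1 1 1
3 1 1 2 1 3
step 17: 1 0 2 2 1 0
0 3 1 3 1 0
3 1 1 2 3 2
0 3 3 1 1 2
3 1 1 2 2 0
step 18: 1 0 2 2 1 0
0 3 1 3 1 0
3 1 1 2 3 2
0 3 3 1 1 2
3 1 1 2 2 1

1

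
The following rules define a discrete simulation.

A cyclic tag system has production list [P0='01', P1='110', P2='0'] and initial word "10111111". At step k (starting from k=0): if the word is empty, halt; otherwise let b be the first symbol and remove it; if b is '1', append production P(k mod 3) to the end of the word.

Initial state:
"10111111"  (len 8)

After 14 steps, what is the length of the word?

15

t=0: "10111111"  (len 8)
t=1: "011111101"  (len 9)
t=2: "11111101"  (len 8)
t=3: "11111010"  (len 8)
t=4: "111101001"  (len 9)
t=5: "11101001110"  (len 11)
t=6: "11010011100"  (len 11)
t=7: "101001110001"  (len 12)
t=8: "01001110001110"  (len 14)
t=9: "1001110001110"  (len 13)
t=10: "00111000111001"  (len 14)
t=11: "0111000111001"  (len 13)
t=12: "111000111001"  (len 12)
t=13: "1100011100101"  (len 13)
t=14: "100011100101110"  (len 15)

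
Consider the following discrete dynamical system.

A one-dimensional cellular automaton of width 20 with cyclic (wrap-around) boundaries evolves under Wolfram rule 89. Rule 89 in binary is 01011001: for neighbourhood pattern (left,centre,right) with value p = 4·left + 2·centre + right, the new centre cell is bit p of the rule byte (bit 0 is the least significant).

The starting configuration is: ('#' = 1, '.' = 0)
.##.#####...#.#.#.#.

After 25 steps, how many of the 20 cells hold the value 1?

9

[0] .##.#####...#.#.#.#.
[1] .##.#...###........#
[2] .##..##.#.########..
[3] .###.##...#......###
[4] .#.#.####..#####.#.#
[5] .....#..##.#...#....
[6] ####..#.##..##..####
[7] ...##...###.###.#...
[8] ##.####.#.#.#.#..###
[9] .#.#..#........#.#..
[10] ....#..#######....##
[11] ###..#.#.....####.##
[12] ..##....####.#..#.#.
[13] #.#####.#..#..#....#
[14] #.#...#..#..#..###.#
[15] #..##..#..#..#.#.#.#
[16] ##.###..#..#.......#
[17] .#.#.##..#..######.#
[18] .....###..#.#....#..
[19] ####.#.##....###..##
[20] ...#...#####.#.##.#.
[21] ##..##.#...#...##..#
[22] .##.##..##..##.###.#
[23] .##.###.###.##.#.#..
[24] .##.#.#.#.#.##....##
[25] .##.........#####.##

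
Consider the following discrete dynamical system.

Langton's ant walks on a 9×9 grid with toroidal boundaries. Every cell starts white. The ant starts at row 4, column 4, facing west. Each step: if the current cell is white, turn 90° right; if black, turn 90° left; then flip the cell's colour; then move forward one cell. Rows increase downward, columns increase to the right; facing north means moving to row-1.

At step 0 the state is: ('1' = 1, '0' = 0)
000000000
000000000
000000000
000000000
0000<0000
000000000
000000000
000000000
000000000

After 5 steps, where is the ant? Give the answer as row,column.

5,4

step 0: 000000000
000000000
000000000
000000000
0000<0000
000000000
000000000
000000000
000000000
step 1: 000000000
000000000
000000000
0000^0000
000010000
000000000
000000000
000000000
000000000
step 2: 000000000
000000000
000000000
00001>000
000010000
000000000
000000000
000000000
000000000
step 3: 000000000
000000000
000000000
000011000
00001v000
000000000
000000000
000000000
000000000
step 4: 000000000
000000000
000000000
000011000
0000<1000
000000000
000000000
000000000
000000000
step 5: 000000000
000000000
000000000
000011000
000001000
0000v0000
000000000
000000000
000000000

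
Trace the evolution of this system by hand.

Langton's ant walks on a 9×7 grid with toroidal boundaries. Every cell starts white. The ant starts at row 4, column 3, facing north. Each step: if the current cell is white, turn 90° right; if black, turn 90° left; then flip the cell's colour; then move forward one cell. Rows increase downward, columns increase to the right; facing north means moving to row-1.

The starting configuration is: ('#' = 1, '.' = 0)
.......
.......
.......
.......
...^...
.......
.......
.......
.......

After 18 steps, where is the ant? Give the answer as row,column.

5,2

0) .......
.......
.......
.......
...^...
.......
.......
.......
.......
1) .......
.......
.......
.......
...#>..
.......
.......
.......
.......
2) .......
.......
.......
.......
...##..
....v..
.......
.......
.......
3) .......
.......
.......
.......
...##..
...<#..
.......
.......
.......
4) .......
.......
.......
.......
...^#..
...##..
.......
.......
.......
5) .......
.......
.......
.......
..<.#..
...##..
.......
.......
.......
6) .......
.......
.......
..^....
..#.#..
...##..
.......
.......
.......
7) .......
.......
.......
..#>...
..#.#..
...##..
.......
.......
.......
8) .......
.......
.......
..##...
..#v#..
...##..
.......
.......
.......
9) .......
.......
.......
..##...
..<##..
...##..
.......
.......
.......
10) .......
.......
.......
..##...
...##..
..v##..
.......
.......
.......
11) .......
.......
.......
..##...
...##..
.<###..
.......
.......
.......
12) .......
.......
.......
..##...
.^.##..
.####..
.......
.......
.......
13) .......
.......
.......
..##...
.#>##..
.####..
.......
.......
.......
14) .......
.......
.......
..##...
.####..
.#v##..
.......
.......
.......
15) .......
.......
.......
..##...
.####..
.#.>#..
.......
.......
.......
16) .......
.......
.......
..##...
.##^#..
.#..#..
.......
.......
.......
17) .......
.......
.......
..##...
.#<.#..
.#..#..
.......
.......
.......
18) .......
.......
.......
..##...
.#..#..
.#v.#..
.......
.......
.......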